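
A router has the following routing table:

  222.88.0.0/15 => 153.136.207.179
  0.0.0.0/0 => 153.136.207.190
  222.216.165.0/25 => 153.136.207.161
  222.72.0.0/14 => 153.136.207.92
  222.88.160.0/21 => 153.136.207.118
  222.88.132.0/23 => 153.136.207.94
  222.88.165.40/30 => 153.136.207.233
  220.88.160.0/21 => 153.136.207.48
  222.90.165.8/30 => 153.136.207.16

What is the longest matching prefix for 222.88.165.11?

222.88.160.0/21

Entries matching 222.88.165.11:
  0.0.0.0/0 (default, matches everything)
  222.88.0.0/15 (222.88.0.0 - 222.89.255.255)
  222.88.160.0/21 (222.88.160.0 - 222.88.167.255)
Most specific is 222.88.160.0/21.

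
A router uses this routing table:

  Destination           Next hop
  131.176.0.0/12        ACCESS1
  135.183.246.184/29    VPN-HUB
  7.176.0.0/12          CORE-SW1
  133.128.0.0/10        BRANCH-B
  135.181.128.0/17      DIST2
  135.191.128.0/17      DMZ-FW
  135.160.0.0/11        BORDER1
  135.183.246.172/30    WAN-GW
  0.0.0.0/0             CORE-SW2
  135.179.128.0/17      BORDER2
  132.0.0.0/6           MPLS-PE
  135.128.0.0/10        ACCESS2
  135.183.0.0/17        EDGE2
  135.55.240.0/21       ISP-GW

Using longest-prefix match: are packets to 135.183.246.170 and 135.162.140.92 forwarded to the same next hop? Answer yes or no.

135.183.246.170: longest match 135.160.0.0/11 -> BORDER1
135.162.140.92: longest match 135.160.0.0/11 -> BORDER1

yes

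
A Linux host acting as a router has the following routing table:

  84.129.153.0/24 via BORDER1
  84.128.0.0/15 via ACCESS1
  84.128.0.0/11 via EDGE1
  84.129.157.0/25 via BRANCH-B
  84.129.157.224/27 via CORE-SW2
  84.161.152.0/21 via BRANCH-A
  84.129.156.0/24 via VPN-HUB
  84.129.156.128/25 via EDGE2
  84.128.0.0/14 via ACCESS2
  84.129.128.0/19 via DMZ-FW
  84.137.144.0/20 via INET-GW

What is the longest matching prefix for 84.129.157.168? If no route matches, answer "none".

Entries matching 84.129.157.168:
  84.128.0.0/11 (84.128.0.0 - 84.159.255.255)
  84.128.0.0/14 (84.128.0.0 - 84.131.255.255)
  84.128.0.0/15 (84.128.0.0 - 84.129.255.255)
  84.129.128.0/19 (84.129.128.0 - 84.129.159.255)
Most specific is 84.129.128.0/19.

84.129.128.0/19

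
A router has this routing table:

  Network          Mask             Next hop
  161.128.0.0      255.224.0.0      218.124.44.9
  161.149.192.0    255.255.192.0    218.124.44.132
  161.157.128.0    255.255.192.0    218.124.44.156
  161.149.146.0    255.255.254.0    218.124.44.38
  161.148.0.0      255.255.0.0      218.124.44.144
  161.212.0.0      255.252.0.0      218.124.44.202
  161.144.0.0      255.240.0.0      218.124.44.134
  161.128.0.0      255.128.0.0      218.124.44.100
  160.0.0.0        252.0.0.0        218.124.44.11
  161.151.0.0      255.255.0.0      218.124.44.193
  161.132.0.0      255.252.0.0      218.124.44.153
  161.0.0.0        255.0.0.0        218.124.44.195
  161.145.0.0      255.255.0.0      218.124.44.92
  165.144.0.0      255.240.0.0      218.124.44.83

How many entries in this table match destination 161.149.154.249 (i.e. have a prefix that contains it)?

5

Prefixes containing 161.149.154.249:
  160.0.0.0/6 (160.0.0.0 - 163.255.255.255)
  161.0.0.0/8 (161.0.0.0 - 161.255.255.255)
  161.128.0.0/9 (161.128.0.0 - 161.255.255.255)
  161.128.0.0/11 (161.128.0.0 - 161.159.255.255)
  161.144.0.0/12 (161.144.0.0 - 161.159.255.255)
Total matching entries: 5.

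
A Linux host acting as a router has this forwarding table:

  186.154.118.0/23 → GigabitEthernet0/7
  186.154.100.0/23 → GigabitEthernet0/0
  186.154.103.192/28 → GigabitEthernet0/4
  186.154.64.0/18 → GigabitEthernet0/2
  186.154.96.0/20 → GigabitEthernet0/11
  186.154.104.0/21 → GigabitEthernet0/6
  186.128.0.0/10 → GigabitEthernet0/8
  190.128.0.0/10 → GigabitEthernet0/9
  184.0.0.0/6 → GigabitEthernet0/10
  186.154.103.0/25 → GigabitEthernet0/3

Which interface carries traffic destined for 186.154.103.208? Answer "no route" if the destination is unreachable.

Routes whose prefix contains 186.154.103.208:
  184.0.0.0/6 (184.0.0.0 - 187.255.255.255) -> GigabitEthernet0/10
  186.128.0.0/10 (186.128.0.0 - 186.191.255.255) -> GigabitEthernet0/8
  186.154.64.0/18 (186.154.64.0 - 186.154.127.255) -> GigabitEthernet0/2
  186.154.96.0/20 (186.154.96.0 - 186.154.111.255) -> GigabitEthernet0/11
More-specific entries that do NOT match:
  186.154.103.192/28 (186.154.103.192 - 186.154.103.207) does not contain 186.154.103.208
  186.154.103.0/25 (186.154.103.0 - 186.154.103.127) does not contain 186.154.103.208
  186.154.118.0/23 (186.154.118.0 - 186.154.119.255) does not contain 186.154.103.208
  186.154.100.0/23 (186.154.100.0 - 186.154.101.255) does not contain 186.154.103.208
  186.154.104.0/21 (186.154.104.0 - 186.154.111.255) does not contain 186.154.103.208
Longest matching prefix is /20 -> interface GigabitEthernet0/11.

GigabitEthernet0/11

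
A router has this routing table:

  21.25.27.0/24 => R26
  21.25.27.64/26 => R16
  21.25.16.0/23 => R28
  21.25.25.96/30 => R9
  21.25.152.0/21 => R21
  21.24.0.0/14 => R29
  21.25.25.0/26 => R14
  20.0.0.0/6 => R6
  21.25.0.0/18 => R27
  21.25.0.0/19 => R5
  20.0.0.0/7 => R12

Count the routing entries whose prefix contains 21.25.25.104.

Prefixes containing 21.25.25.104:
  20.0.0.0/6 (20.0.0.0 - 23.255.255.255)
  20.0.0.0/7 (20.0.0.0 - 21.255.255.255)
  21.24.0.0/14 (21.24.0.0 - 21.27.255.255)
  21.25.0.0/18 (21.25.0.0 - 21.25.63.255)
  21.25.0.0/19 (21.25.0.0 - 21.25.31.255)
Total matching entries: 5.

5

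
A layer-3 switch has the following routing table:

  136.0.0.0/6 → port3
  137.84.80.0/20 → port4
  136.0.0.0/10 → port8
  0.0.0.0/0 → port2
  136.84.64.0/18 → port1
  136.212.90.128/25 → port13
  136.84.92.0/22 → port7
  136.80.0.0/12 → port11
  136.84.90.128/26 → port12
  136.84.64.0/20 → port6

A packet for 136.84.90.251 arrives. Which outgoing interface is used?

port1

Routes whose prefix contains 136.84.90.251:
  0.0.0.0/0 (default, matches everything) -> port2
  136.0.0.0/6 (136.0.0.0 - 139.255.255.255) -> port3
  136.80.0.0/12 (136.80.0.0 - 136.95.255.255) -> port11
  136.84.64.0/18 (136.84.64.0 - 136.84.127.255) -> port1
More-specific entries that do NOT match:
  136.84.90.128/26 (136.84.90.128 - 136.84.90.191) does not contain 136.84.90.251
  136.212.90.128/25 (136.212.90.128 - 136.212.90.255) does not contain 136.84.90.251
  136.84.92.0/22 (136.84.92.0 - 136.84.95.255) does not contain 136.84.90.251
  137.84.80.0/20 (137.84.80.0 - 137.84.95.255) does not contain 136.84.90.251
  136.84.64.0/20 (136.84.64.0 - 136.84.79.255) does not contain 136.84.90.251
Longest matching prefix is /18 -> interface port1.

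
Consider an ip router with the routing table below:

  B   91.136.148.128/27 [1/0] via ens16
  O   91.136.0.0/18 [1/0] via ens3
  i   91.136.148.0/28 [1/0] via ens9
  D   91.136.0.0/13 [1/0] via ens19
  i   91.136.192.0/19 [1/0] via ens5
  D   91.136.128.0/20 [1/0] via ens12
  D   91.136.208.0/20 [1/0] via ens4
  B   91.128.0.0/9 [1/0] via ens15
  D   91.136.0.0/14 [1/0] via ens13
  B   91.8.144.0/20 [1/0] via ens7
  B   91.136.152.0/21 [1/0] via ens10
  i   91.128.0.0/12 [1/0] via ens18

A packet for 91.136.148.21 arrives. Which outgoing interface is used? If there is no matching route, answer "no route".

Routes whose prefix contains 91.136.148.21:
  91.128.0.0/9 (91.128.0.0 - 91.255.255.255) -> ens15
  91.128.0.0/12 (91.128.0.0 - 91.143.255.255) -> ens18
  91.136.0.0/13 (91.136.0.0 - 91.143.255.255) -> ens19
  91.136.0.0/14 (91.136.0.0 - 91.139.255.255) -> ens13
More-specific entries that do NOT match:
  91.136.148.0/28 (91.136.148.0 - 91.136.148.15) does not contain 91.136.148.21
  91.136.148.128/27 (91.136.148.128 - 91.136.148.159) does not contain 91.136.148.21
  91.136.152.0/21 (91.136.152.0 - 91.136.159.255) does not contain 91.136.148.21
  91.136.128.0/20 (91.136.128.0 - 91.136.143.255) does not contain 91.136.148.21
  91.136.208.0/20 (91.136.208.0 - 91.136.223.255) does not contain 91.136.148.21
  91.8.144.0/20 (91.8.144.0 - 91.8.159.255) does not contain 91.136.148.21
  91.136.192.0/19 (91.136.192.0 - 91.136.223.255) does not contain 91.136.148.21
  91.136.0.0/18 (91.136.0.0 - 91.136.63.255) does not contain 91.136.148.21
Longest matching prefix is /14 -> interface ens13.

ens13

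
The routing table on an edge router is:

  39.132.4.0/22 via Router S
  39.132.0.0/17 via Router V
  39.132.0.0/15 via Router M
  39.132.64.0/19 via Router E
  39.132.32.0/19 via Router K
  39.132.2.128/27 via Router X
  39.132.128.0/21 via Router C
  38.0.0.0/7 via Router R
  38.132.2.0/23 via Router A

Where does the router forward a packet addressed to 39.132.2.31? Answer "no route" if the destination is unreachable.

Routes whose prefix contains 39.132.2.31:
  38.0.0.0/7 (38.0.0.0 - 39.255.255.255) -> Router R
  39.132.0.0/15 (39.132.0.0 - 39.133.255.255) -> Router M
  39.132.0.0/17 (39.132.0.0 - 39.132.127.255) -> Router V
More-specific entries that do NOT match:
  39.132.2.128/27 (39.132.2.128 - 39.132.2.159) does not contain 39.132.2.31
  38.132.2.0/23 (38.132.2.0 - 38.132.3.255) does not contain 39.132.2.31
  39.132.4.0/22 (39.132.4.0 - 39.132.7.255) does not contain 39.132.2.31
  39.132.128.0/21 (39.132.128.0 - 39.132.135.255) does not contain 39.132.2.31
  39.132.64.0/19 (39.132.64.0 - 39.132.95.255) does not contain 39.132.2.31
  39.132.32.0/19 (39.132.32.0 - 39.132.63.255) does not contain 39.132.2.31
Longest matching prefix is /17 -> next hop Router V.

Router V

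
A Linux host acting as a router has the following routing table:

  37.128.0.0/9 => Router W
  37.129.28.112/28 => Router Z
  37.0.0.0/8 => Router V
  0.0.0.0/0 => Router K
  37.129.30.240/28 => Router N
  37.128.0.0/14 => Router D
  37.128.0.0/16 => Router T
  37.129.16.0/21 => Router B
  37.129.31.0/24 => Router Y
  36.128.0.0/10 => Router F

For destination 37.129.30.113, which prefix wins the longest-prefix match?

Entries matching 37.129.30.113:
  0.0.0.0/0 (default, matches everything)
  37.0.0.0/8 (37.0.0.0 - 37.255.255.255)
  37.128.0.0/9 (37.128.0.0 - 37.255.255.255)
  37.128.0.0/14 (37.128.0.0 - 37.131.255.255)
Most specific is 37.128.0.0/14.

37.128.0.0/14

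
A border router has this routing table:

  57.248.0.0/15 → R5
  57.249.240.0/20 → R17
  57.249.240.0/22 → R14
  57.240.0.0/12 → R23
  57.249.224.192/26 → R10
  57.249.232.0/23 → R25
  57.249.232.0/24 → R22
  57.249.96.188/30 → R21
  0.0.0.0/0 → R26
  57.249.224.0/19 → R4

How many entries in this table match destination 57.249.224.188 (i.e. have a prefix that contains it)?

4

Prefixes containing 57.249.224.188:
  0.0.0.0/0 (default, matches everything)
  57.240.0.0/12 (57.240.0.0 - 57.255.255.255)
  57.248.0.0/15 (57.248.0.0 - 57.249.255.255)
  57.249.224.0/19 (57.249.224.0 - 57.249.255.255)
Total matching entries: 4.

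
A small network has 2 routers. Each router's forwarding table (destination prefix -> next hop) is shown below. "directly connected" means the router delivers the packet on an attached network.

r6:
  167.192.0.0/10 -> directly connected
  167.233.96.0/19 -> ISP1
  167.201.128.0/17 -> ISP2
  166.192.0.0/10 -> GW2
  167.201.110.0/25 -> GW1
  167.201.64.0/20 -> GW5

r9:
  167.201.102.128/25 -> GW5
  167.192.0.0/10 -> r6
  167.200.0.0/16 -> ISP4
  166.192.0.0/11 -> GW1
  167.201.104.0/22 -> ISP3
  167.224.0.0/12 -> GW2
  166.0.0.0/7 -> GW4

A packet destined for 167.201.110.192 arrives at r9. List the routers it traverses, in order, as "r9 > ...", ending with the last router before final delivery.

At r9: longest match for 167.201.110.192 is 167.192.0.0/10 -> r6
At r6: longest match for 167.201.110.192 is 167.192.0.0/10 -> directly connected

r9 > r6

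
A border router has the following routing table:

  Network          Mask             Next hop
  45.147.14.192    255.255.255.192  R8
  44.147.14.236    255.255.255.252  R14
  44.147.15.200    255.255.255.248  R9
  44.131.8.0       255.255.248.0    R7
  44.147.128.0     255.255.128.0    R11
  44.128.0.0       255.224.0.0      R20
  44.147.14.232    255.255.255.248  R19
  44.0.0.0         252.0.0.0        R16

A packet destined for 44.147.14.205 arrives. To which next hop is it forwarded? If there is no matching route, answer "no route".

R20

Routes whose prefix contains 44.147.14.205:
  44.0.0.0/6 (44.0.0.0 - 47.255.255.255) -> R16
  44.128.0.0/11 (44.128.0.0 - 44.159.255.255) -> R20
More-specific entries that do NOT match:
  44.147.14.236/30 (44.147.14.236 - 44.147.14.239) does not contain 44.147.14.205
  44.147.15.200/29 (44.147.15.200 - 44.147.15.207) does not contain 44.147.14.205
  44.147.14.232/29 (44.147.14.232 - 44.147.14.239) does not contain 44.147.14.205
  45.147.14.192/26 (45.147.14.192 - 45.147.14.255) does not contain 44.147.14.205
  44.131.8.0/21 (44.131.8.0 - 44.131.15.255) does not contain 44.147.14.205
  44.147.128.0/17 (44.147.128.0 - 44.147.255.255) does not contain 44.147.14.205
Longest matching prefix is /11 -> next hop R20.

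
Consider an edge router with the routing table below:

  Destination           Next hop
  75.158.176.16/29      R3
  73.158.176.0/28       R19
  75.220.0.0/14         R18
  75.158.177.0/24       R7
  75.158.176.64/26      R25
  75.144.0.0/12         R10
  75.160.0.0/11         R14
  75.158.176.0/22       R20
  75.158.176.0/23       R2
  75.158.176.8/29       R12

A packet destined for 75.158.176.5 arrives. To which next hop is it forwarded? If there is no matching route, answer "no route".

Routes whose prefix contains 75.158.176.5:
  75.144.0.0/12 (75.144.0.0 - 75.159.255.255) -> R10
  75.158.176.0/22 (75.158.176.0 - 75.158.179.255) -> R20
  75.158.176.0/23 (75.158.176.0 - 75.158.177.255) -> R2
More-specific entries that do NOT match:
  75.158.176.16/29 (75.158.176.16 - 75.158.176.23) does not contain 75.158.176.5
  75.158.176.8/29 (75.158.176.8 - 75.158.176.15) does not contain 75.158.176.5
  73.158.176.0/28 (73.158.176.0 - 73.158.176.15) does not contain 75.158.176.5
  75.158.176.64/26 (75.158.176.64 - 75.158.176.127) does not contain 75.158.176.5
  75.158.177.0/24 (75.158.177.0 - 75.158.177.255) does not contain 75.158.176.5
Longest matching prefix is /23 -> next hop R2.

R2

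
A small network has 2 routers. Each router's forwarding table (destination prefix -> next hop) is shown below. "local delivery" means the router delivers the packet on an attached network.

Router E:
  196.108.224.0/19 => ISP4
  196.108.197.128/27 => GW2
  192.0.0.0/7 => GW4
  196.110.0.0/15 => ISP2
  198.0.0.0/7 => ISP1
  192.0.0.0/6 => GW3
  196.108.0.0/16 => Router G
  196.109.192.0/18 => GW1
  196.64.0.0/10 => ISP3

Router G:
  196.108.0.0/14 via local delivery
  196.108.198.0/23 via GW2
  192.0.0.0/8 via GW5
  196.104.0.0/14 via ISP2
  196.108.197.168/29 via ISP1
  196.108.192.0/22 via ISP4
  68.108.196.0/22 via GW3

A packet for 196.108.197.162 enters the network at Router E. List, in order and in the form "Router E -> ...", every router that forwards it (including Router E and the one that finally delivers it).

At Router E: longest match for 196.108.197.162 is 196.108.0.0/16 -> Router G
At Router G: longest match for 196.108.197.162 is 196.108.0.0/14 -> local delivery

Router E -> Router G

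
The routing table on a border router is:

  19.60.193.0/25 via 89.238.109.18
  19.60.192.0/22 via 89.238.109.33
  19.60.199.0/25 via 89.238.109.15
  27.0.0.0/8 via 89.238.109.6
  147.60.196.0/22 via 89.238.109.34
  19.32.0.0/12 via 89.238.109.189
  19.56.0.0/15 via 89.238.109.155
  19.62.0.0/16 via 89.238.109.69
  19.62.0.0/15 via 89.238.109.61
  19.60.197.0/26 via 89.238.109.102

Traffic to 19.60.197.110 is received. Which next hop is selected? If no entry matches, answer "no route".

no route

No entry's prefix contains 19.60.197.110; there is no default route.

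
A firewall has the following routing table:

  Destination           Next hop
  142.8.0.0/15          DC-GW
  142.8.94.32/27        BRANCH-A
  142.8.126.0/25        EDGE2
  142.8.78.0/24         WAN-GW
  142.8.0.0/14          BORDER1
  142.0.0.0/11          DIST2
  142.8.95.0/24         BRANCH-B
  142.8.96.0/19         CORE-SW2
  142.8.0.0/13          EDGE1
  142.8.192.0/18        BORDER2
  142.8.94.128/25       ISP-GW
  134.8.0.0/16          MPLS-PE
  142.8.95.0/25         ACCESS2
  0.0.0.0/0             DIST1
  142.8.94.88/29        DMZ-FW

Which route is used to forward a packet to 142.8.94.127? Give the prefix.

142.8.0.0/15

Entries matching 142.8.94.127:
  0.0.0.0/0 (default, matches everything)
  142.0.0.0/11 (142.0.0.0 - 142.31.255.255)
  142.8.0.0/13 (142.8.0.0 - 142.15.255.255)
  142.8.0.0/14 (142.8.0.0 - 142.11.255.255)
  142.8.0.0/15 (142.8.0.0 - 142.9.255.255)
Most specific is 142.8.0.0/15.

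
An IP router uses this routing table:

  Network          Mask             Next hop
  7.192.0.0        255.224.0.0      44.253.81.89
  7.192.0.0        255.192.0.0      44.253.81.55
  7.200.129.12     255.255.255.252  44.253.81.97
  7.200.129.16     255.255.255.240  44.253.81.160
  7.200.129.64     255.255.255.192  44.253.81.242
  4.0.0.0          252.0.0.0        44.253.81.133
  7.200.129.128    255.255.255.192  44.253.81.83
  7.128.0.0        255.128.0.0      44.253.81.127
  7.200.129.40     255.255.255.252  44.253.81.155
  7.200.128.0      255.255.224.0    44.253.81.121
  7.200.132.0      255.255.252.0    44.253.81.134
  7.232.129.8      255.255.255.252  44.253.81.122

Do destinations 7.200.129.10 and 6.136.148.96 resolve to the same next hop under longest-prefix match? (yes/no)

7.200.129.10: longest match 7.200.128.0/19 -> 44.253.81.121
6.136.148.96: longest match 4.0.0.0/6 -> 44.253.81.133

no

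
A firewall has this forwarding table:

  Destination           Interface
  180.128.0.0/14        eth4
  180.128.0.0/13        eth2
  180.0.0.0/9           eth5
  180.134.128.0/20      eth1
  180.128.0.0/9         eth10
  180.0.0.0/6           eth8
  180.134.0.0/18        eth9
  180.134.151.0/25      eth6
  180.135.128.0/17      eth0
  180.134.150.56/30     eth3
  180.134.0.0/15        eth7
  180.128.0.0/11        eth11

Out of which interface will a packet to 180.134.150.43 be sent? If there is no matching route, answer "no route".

eth7

Routes whose prefix contains 180.134.150.43:
  180.0.0.0/6 (180.0.0.0 - 183.255.255.255) -> eth8
  180.128.0.0/9 (180.128.0.0 - 180.255.255.255) -> eth10
  180.128.0.0/11 (180.128.0.0 - 180.159.255.255) -> eth11
  180.128.0.0/13 (180.128.0.0 - 180.135.255.255) -> eth2
  180.134.0.0/15 (180.134.0.0 - 180.135.255.255) -> eth7
More-specific entries that do NOT match:
  180.134.150.56/30 (180.134.150.56 - 180.134.150.59) does not contain 180.134.150.43
  180.134.151.0/25 (180.134.151.0 - 180.134.151.127) does not contain 180.134.150.43
  180.134.128.0/20 (180.134.128.0 - 180.134.143.255) does not contain 180.134.150.43
  180.134.0.0/18 (180.134.0.0 - 180.134.63.255) does not contain 180.134.150.43
  180.135.128.0/17 (180.135.128.0 - 180.135.255.255) does not contain 180.134.150.43
Longest matching prefix is /15 -> interface eth7.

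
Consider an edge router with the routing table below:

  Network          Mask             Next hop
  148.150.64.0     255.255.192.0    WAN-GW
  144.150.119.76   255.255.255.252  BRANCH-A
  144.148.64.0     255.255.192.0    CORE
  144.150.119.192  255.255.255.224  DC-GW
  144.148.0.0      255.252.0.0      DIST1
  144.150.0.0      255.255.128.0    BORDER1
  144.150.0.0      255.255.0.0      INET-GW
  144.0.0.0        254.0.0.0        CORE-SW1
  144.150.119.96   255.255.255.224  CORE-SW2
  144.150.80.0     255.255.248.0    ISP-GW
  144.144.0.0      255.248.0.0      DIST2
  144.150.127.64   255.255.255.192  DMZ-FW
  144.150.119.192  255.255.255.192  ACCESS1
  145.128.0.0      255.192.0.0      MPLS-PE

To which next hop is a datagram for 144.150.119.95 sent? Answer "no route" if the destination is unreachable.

BORDER1

Routes whose prefix contains 144.150.119.95:
  144.0.0.0/7 (144.0.0.0 - 145.255.255.255) -> CORE-SW1
  144.144.0.0/13 (144.144.0.0 - 144.151.255.255) -> DIST2
  144.148.0.0/14 (144.148.0.0 - 144.151.255.255) -> DIST1
  144.150.0.0/16 (144.150.0.0 - 144.150.255.255) -> INET-GW
  144.150.0.0/17 (144.150.0.0 - 144.150.127.255) -> BORDER1
More-specific entries that do NOT match:
  144.150.119.76/30 (144.150.119.76 - 144.150.119.79) does not contain 144.150.119.95
  144.150.119.192/27 (144.150.119.192 - 144.150.119.223) does not contain 144.150.119.95
  144.150.119.96/27 (144.150.119.96 - 144.150.119.127) does not contain 144.150.119.95
  144.150.127.64/26 (144.150.127.64 - 144.150.127.127) does not contain 144.150.119.95
  144.150.119.192/26 (144.150.119.192 - 144.150.119.255) does not contain 144.150.119.95
  144.150.80.0/21 (144.150.80.0 - 144.150.87.255) does not contain 144.150.119.95
  148.150.64.0/18 (148.150.64.0 - 148.150.127.255) does not contain 144.150.119.95
  144.148.64.0/18 (144.148.64.0 - 144.148.127.255) does not contain 144.150.119.95
Longest matching prefix is /17 -> next hop BORDER1.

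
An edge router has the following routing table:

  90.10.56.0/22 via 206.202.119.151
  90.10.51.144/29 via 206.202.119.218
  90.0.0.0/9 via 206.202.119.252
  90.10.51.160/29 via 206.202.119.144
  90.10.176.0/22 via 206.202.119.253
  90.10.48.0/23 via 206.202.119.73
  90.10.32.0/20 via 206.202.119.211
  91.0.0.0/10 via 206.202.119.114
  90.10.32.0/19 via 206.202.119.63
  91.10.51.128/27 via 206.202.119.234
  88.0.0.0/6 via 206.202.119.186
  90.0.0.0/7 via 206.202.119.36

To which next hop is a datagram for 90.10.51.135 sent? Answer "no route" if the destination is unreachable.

206.202.119.63

Routes whose prefix contains 90.10.51.135:
  88.0.0.0/6 (88.0.0.0 - 91.255.255.255) -> 206.202.119.186
  90.0.0.0/7 (90.0.0.0 - 91.255.255.255) -> 206.202.119.36
  90.0.0.0/9 (90.0.0.0 - 90.127.255.255) -> 206.202.119.252
  90.10.32.0/19 (90.10.32.0 - 90.10.63.255) -> 206.202.119.63
More-specific entries that do NOT match:
  90.10.51.144/29 (90.10.51.144 - 90.10.51.151) does not contain 90.10.51.135
  90.10.51.160/29 (90.10.51.160 - 90.10.51.167) does not contain 90.10.51.135
  91.10.51.128/27 (91.10.51.128 - 91.10.51.159) does not contain 90.10.51.135
  90.10.48.0/23 (90.10.48.0 - 90.10.49.255) does not contain 90.10.51.135
  90.10.56.0/22 (90.10.56.0 - 90.10.59.255) does not contain 90.10.51.135
  90.10.176.0/22 (90.10.176.0 - 90.10.179.255) does not contain 90.10.51.135
  90.10.32.0/20 (90.10.32.0 - 90.10.47.255) does not contain 90.10.51.135
Longest matching prefix is /19 -> next hop 206.202.119.63.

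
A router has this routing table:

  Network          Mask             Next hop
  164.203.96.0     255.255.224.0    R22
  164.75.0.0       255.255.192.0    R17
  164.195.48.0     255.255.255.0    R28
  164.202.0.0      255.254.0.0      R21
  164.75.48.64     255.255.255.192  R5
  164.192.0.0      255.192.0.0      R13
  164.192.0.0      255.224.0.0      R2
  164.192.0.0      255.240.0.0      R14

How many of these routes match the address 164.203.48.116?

Prefixes containing 164.203.48.116:
  164.192.0.0/10 (164.192.0.0 - 164.255.255.255)
  164.192.0.0/11 (164.192.0.0 - 164.223.255.255)
  164.192.0.0/12 (164.192.0.0 - 164.207.255.255)
  164.202.0.0/15 (164.202.0.0 - 164.203.255.255)
Total matching entries: 4.

4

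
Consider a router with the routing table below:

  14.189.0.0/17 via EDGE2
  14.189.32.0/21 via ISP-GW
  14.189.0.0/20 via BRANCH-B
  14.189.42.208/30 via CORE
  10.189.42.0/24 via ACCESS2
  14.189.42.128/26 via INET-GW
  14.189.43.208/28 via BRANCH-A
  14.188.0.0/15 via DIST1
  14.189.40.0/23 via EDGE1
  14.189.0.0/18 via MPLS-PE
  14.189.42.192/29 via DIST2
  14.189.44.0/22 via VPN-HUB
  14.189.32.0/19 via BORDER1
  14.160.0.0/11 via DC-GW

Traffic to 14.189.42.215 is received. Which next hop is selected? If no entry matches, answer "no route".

BORDER1

Routes whose prefix contains 14.189.42.215:
  14.160.0.0/11 (14.160.0.0 - 14.191.255.255) -> DC-GW
  14.188.0.0/15 (14.188.0.0 - 14.189.255.255) -> DIST1
  14.189.0.0/17 (14.189.0.0 - 14.189.127.255) -> EDGE2
  14.189.0.0/18 (14.189.0.0 - 14.189.63.255) -> MPLS-PE
  14.189.32.0/19 (14.189.32.0 - 14.189.63.255) -> BORDER1
More-specific entries that do NOT match:
  14.189.42.208/30 (14.189.42.208 - 14.189.42.211) does not contain 14.189.42.215
  14.189.42.192/29 (14.189.42.192 - 14.189.42.199) does not contain 14.189.42.215
  14.189.43.208/28 (14.189.43.208 - 14.189.43.223) does not contain 14.189.42.215
  14.189.42.128/26 (14.189.42.128 - 14.189.42.191) does not contain 14.189.42.215
  10.189.42.0/24 (10.189.42.0 - 10.189.42.255) does not contain 14.189.42.215
  14.189.40.0/23 (14.189.40.0 - 14.189.41.255) does not contain 14.189.42.215
  14.189.44.0/22 (14.189.44.0 - 14.189.47.255) does not contain 14.189.42.215
  14.189.32.0/21 (14.189.32.0 - 14.189.39.255) does not contain 14.189.42.215
  14.189.0.0/20 (14.189.0.0 - 14.189.15.255) does not contain 14.189.42.215
Longest matching prefix is /19 -> next hop BORDER1.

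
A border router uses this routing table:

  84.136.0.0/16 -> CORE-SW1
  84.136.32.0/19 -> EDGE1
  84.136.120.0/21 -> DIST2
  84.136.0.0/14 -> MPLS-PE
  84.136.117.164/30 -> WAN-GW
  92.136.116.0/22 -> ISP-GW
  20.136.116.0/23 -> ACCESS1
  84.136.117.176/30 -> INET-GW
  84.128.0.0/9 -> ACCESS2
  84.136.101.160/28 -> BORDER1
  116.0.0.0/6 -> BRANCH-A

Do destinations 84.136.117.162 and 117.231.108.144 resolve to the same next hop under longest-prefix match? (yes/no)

no

84.136.117.162: longest match 84.136.0.0/16 -> CORE-SW1
117.231.108.144: longest match 116.0.0.0/6 -> BRANCH-A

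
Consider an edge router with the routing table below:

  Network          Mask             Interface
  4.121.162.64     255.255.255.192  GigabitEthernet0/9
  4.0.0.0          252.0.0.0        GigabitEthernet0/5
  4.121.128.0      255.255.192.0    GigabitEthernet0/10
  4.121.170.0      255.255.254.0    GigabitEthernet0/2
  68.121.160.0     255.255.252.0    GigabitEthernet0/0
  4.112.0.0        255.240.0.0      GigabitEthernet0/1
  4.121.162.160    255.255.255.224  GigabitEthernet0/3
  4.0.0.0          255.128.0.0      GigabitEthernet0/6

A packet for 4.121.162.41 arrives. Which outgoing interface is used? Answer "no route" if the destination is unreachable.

Routes whose prefix contains 4.121.162.41:
  4.0.0.0/6 (4.0.0.0 - 7.255.255.255) -> GigabitEthernet0/5
  4.0.0.0/9 (4.0.0.0 - 4.127.255.255) -> GigabitEthernet0/6
  4.112.0.0/12 (4.112.0.0 - 4.127.255.255) -> GigabitEthernet0/1
  4.121.128.0/18 (4.121.128.0 - 4.121.191.255) -> GigabitEthernet0/10
More-specific entries that do NOT match:
  4.121.162.160/27 (4.121.162.160 - 4.121.162.191) does not contain 4.121.162.41
  4.121.162.64/26 (4.121.162.64 - 4.121.162.127) does not contain 4.121.162.41
  4.121.170.0/23 (4.121.170.0 - 4.121.171.255) does not contain 4.121.162.41
  68.121.160.0/22 (68.121.160.0 - 68.121.163.255) does not contain 4.121.162.41
Longest matching prefix is /18 -> interface GigabitEthernet0/10.

GigabitEthernet0/10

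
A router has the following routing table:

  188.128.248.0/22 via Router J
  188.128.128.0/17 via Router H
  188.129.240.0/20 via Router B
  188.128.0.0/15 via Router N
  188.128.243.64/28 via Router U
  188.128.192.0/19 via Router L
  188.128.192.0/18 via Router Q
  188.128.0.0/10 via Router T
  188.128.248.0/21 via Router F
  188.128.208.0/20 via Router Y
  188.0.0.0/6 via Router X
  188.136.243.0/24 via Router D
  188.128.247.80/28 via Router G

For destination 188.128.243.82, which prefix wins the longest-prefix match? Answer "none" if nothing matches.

188.128.192.0/18

Entries matching 188.128.243.82:
  188.0.0.0/6 (188.0.0.0 - 191.255.255.255)
  188.128.0.0/10 (188.128.0.0 - 188.191.255.255)
  188.128.0.0/15 (188.128.0.0 - 188.129.255.255)
  188.128.128.0/17 (188.128.128.0 - 188.128.255.255)
  188.128.192.0/18 (188.128.192.0 - 188.128.255.255)
Most specific is 188.128.192.0/18.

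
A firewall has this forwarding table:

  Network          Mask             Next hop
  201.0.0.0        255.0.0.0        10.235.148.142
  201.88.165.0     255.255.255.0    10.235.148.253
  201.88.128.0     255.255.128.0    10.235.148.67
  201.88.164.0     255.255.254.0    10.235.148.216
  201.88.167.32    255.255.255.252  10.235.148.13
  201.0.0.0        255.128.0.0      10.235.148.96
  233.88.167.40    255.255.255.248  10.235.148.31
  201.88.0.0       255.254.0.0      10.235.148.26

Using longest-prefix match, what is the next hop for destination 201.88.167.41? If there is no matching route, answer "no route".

10.235.148.67

Routes whose prefix contains 201.88.167.41:
  201.0.0.0/8 (201.0.0.0 - 201.255.255.255) -> 10.235.148.142
  201.0.0.0/9 (201.0.0.0 - 201.127.255.255) -> 10.235.148.96
  201.88.0.0/15 (201.88.0.0 - 201.89.255.255) -> 10.235.148.26
  201.88.128.0/17 (201.88.128.0 - 201.88.255.255) -> 10.235.148.67
More-specific entries that do NOT match:
  201.88.167.32/30 (201.88.167.32 - 201.88.167.35) does not contain 201.88.167.41
  233.88.167.40/29 (233.88.167.40 - 233.88.167.47) does not contain 201.88.167.41
  201.88.165.0/24 (201.88.165.0 - 201.88.165.255) does not contain 201.88.167.41
  201.88.164.0/23 (201.88.164.0 - 201.88.165.255) does not contain 201.88.167.41
Longest matching prefix is /17 -> next hop 10.235.148.67.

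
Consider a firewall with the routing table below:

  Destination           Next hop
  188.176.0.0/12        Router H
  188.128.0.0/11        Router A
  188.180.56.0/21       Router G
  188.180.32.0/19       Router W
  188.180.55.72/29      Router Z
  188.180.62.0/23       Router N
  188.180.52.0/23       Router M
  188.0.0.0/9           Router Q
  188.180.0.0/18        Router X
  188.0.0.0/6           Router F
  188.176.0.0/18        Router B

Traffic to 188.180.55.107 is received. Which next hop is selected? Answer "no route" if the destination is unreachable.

Routes whose prefix contains 188.180.55.107:
  188.0.0.0/6 (188.0.0.0 - 191.255.255.255) -> Router F
  188.176.0.0/12 (188.176.0.0 - 188.191.255.255) -> Router H
  188.180.0.0/18 (188.180.0.0 - 188.180.63.255) -> Router X
  188.180.32.0/19 (188.180.32.0 - 188.180.63.255) -> Router W
More-specific entries that do NOT match:
  188.180.55.72/29 (188.180.55.72 - 188.180.55.79) does not contain 188.180.55.107
  188.180.62.0/23 (188.180.62.0 - 188.180.63.255) does not contain 188.180.55.107
  188.180.52.0/23 (188.180.52.0 - 188.180.53.255) does not contain 188.180.55.107
  188.180.56.0/21 (188.180.56.0 - 188.180.63.255) does not contain 188.180.55.107
Longest matching prefix is /19 -> next hop Router W.

Router W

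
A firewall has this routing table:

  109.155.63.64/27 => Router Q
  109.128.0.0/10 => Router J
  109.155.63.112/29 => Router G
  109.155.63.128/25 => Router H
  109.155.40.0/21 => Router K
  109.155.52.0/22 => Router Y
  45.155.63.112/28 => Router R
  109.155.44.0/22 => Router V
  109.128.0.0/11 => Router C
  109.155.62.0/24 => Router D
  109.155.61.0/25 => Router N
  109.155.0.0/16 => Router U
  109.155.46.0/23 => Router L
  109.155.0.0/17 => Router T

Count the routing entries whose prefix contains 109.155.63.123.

4

Prefixes containing 109.155.63.123:
  109.128.0.0/10 (109.128.0.0 - 109.191.255.255)
  109.128.0.0/11 (109.128.0.0 - 109.159.255.255)
  109.155.0.0/16 (109.155.0.0 - 109.155.255.255)
  109.155.0.0/17 (109.155.0.0 - 109.155.127.255)
Total matching entries: 4.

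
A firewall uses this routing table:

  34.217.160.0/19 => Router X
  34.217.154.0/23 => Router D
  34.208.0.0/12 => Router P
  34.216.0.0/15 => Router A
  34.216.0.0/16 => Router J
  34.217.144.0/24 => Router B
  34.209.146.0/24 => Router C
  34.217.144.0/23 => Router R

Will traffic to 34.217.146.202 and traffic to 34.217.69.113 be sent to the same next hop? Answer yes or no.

yes

34.217.146.202: longest match 34.216.0.0/15 -> Router A
34.217.69.113: longest match 34.216.0.0/15 -> Router A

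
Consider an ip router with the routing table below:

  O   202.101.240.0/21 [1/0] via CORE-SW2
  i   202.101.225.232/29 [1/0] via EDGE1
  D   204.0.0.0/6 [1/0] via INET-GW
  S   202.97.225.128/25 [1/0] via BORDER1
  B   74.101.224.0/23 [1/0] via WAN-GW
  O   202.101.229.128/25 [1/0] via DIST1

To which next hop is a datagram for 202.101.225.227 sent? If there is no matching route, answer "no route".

no route

No entry's prefix contains 202.101.225.227; there is no default route.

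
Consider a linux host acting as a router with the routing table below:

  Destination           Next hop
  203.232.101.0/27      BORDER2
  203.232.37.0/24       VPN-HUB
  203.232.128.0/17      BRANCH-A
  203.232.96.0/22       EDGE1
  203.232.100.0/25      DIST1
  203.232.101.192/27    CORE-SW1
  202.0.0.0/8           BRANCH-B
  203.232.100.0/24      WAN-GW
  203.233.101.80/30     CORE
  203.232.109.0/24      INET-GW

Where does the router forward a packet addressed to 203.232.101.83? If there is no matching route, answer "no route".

no route

No entry's prefix contains 203.232.101.83; there is no default route.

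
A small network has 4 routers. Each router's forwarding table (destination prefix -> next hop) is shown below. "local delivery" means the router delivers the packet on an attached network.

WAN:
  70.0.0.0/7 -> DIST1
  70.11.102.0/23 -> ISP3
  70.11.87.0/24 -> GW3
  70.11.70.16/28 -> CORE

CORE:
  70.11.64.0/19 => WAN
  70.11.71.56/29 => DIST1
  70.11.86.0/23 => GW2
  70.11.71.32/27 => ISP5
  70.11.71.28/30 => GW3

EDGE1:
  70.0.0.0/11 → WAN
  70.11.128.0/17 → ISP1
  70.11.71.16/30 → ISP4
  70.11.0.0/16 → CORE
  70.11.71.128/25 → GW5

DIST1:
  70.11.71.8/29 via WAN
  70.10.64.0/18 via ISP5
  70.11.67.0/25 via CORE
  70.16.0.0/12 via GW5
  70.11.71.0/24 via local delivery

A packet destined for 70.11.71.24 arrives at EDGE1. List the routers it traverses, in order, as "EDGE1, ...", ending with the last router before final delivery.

At EDGE1: longest match for 70.11.71.24 is 70.11.0.0/16 -> CORE
At CORE: longest match for 70.11.71.24 is 70.11.64.0/19 -> WAN
At WAN: longest match for 70.11.71.24 is 70.0.0.0/7 -> DIST1
At DIST1: longest match for 70.11.71.24 is 70.11.71.0/24 -> local delivery

EDGE1, CORE, WAN, DIST1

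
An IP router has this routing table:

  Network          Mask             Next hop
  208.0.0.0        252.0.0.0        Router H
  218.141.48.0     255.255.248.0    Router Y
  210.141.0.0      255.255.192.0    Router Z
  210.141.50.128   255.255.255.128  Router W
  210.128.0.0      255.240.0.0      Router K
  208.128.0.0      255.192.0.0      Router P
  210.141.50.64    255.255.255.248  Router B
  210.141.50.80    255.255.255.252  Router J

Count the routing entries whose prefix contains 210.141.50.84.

Prefixes containing 210.141.50.84:
  208.0.0.0/6 (208.0.0.0 - 211.255.255.255)
  210.128.0.0/12 (210.128.0.0 - 210.143.255.255)
  210.141.0.0/18 (210.141.0.0 - 210.141.63.255)
Total matching entries: 3.

3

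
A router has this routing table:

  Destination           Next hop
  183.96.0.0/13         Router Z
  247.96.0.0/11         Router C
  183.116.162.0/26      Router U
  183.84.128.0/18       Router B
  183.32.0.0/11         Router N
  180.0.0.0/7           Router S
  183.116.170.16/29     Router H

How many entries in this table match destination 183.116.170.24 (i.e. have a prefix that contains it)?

0

No listed prefix contains 183.116.170.24.
Total matching entries: 0.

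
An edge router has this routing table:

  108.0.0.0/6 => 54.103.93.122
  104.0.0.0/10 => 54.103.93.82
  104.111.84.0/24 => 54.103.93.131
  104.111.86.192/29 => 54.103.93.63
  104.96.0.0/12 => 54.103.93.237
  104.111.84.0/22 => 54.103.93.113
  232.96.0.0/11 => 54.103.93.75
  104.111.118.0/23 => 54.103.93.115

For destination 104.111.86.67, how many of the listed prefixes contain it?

Prefixes containing 104.111.86.67:
  104.96.0.0/12 (104.96.0.0 - 104.111.255.255)
  104.111.84.0/22 (104.111.84.0 - 104.111.87.255)
Total matching entries: 2.

2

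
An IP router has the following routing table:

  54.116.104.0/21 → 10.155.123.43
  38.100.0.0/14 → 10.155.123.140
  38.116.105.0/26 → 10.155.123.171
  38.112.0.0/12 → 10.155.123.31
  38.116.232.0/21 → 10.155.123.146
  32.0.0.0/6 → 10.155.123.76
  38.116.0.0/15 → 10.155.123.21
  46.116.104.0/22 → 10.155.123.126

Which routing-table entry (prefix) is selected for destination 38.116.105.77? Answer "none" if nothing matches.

Entries matching 38.116.105.77:
  38.112.0.0/12 (38.112.0.0 - 38.127.255.255)
  38.116.0.0/15 (38.116.0.0 - 38.117.255.255)
Most specific is 38.116.0.0/15.

38.116.0.0/15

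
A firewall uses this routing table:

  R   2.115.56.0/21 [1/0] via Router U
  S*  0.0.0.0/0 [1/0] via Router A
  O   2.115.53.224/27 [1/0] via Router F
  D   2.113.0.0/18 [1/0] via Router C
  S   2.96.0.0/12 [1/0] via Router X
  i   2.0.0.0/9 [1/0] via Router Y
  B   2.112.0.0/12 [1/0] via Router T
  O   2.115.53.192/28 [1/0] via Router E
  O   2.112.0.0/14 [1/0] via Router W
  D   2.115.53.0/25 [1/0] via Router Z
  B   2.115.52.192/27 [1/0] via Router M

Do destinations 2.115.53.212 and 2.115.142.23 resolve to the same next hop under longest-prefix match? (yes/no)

2.115.53.212: longest match 2.112.0.0/14 -> Router W
2.115.142.23: longest match 2.112.0.0/14 -> Router W

yes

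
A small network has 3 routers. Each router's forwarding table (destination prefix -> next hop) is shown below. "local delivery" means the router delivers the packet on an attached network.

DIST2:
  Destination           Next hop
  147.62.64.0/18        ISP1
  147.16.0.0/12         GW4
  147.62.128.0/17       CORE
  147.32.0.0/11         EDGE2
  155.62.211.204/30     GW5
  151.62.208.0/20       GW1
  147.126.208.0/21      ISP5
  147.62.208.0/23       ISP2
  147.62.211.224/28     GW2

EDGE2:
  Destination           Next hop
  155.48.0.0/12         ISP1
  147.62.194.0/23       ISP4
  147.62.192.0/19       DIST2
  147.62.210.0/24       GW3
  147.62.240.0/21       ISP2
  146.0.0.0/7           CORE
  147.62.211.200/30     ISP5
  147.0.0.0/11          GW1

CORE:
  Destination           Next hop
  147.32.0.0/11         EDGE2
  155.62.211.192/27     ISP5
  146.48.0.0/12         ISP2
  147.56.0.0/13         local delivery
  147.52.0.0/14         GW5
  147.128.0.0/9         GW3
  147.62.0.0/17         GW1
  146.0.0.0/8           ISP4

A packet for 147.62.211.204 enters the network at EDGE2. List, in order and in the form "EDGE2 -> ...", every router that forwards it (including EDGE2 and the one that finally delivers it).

EDGE2 -> DIST2 -> CORE

At EDGE2: longest match for 147.62.211.204 is 147.62.192.0/19 -> DIST2
At DIST2: longest match for 147.62.211.204 is 147.62.128.0/17 -> CORE
At CORE: longest match for 147.62.211.204 is 147.56.0.0/13 -> local delivery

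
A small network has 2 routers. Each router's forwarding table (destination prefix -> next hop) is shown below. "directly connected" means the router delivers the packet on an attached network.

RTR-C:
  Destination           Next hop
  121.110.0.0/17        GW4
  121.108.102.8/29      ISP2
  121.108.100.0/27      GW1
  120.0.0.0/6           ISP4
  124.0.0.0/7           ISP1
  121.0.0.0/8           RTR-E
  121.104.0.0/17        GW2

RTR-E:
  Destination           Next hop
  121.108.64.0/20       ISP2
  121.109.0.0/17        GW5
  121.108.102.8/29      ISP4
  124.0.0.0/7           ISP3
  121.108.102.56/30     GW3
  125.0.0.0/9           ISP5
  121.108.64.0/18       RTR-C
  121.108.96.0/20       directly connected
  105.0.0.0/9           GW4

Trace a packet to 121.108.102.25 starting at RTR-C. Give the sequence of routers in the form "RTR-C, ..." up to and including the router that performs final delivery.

RTR-C, RTR-E

At RTR-C: longest match for 121.108.102.25 is 121.0.0.0/8 -> RTR-E
At RTR-E: longest match for 121.108.102.25 is 121.108.96.0/20 -> directly connected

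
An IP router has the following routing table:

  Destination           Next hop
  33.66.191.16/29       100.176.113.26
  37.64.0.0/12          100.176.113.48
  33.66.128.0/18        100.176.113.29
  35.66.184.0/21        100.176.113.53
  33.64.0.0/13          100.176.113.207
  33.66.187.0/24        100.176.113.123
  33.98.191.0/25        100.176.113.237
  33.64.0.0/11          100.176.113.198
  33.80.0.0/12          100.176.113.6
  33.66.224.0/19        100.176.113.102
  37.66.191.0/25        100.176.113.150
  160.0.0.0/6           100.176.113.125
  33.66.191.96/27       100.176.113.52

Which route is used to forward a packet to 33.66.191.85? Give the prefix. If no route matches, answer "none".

33.66.128.0/18

Entries matching 33.66.191.85:
  33.64.0.0/11 (33.64.0.0 - 33.95.255.255)
  33.64.0.0/13 (33.64.0.0 - 33.71.255.255)
  33.66.128.0/18 (33.66.128.0 - 33.66.191.255)
Most specific is 33.66.128.0/18.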